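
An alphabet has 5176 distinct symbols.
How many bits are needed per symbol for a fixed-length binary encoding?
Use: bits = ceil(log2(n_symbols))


log2(5176) = 12.3376
Bracket: 2^12 = 4096 < 5176 <= 2^13 = 8192
So ceil(log2(5176)) = 13

bits = ceil(log2(5176)) = ceil(12.3376) = 13 bits


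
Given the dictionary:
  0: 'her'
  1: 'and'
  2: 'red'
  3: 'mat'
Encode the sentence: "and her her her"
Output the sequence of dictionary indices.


Look up each word in the dictionary:
  'and' -> 1
  'her' -> 0
  'her' -> 0
  'her' -> 0

Encoded: [1, 0, 0, 0]


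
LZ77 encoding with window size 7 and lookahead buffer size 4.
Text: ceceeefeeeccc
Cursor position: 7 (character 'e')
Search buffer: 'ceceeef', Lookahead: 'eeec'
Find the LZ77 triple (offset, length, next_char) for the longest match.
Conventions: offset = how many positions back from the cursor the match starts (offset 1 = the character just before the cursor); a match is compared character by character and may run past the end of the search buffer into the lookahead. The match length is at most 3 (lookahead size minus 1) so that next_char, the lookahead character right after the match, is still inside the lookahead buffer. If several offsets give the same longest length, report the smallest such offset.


Try each offset into the search buffer:
  offset=1 (pos 6, char 'f'): match length 0
  offset=2 (pos 5, char 'e'): match length 1
  offset=3 (pos 4, char 'e'): match length 2
  offset=4 (pos 3, char 'e'): match length 3
  offset=5 (pos 2, char 'c'): match length 0
  offset=6 (pos 1, char 'e'): match length 1
  offset=7 (pos 0, char 'c'): match length 0
Longest match has length 3 at offset 4.
next_char = character at position 7 + 3 = 10 -> 'c'

Best match: offset=4, length=3 (matching 'eee' starting at position 3)
LZ77 triple: (4, 3, 'c')


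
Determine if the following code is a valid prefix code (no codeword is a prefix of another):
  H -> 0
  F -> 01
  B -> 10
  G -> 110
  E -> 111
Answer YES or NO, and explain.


Checking each pair (does one codeword prefix another?):
  H='0' vs F='01': prefix -- VIOLATION

NO -- this is NOT a valid prefix code. H (0) is a prefix of F (01).


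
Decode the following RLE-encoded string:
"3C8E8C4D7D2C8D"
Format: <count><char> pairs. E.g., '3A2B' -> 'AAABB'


Expanding each <count><char> pair:
  3C -> 'CCC'
  8E -> 'EEEEEEEE'
  8C -> 'CCCCCCCC'
  4D -> 'DDDD'
  7D -> 'DDDDDDD'
  2C -> 'CC'
  8D -> 'DDDDDDDD'

Decoded = CCCEEEEEEEECCCCCCCCDDDDDDDDDDDCCDDDDDDDD


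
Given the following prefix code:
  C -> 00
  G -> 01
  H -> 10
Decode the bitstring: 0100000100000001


Decoding step by step:
Bits 01 -> G
Bits 00 -> C
Bits 00 -> C
Bits 01 -> G
Bits 00 -> C
Bits 00 -> C
Bits 00 -> C
Bits 01 -> G


Decoded message: GCCGCCCG


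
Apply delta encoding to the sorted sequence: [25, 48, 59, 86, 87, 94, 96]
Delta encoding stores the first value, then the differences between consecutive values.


First value: 25
Deltas:
  48 - 25 = 23
  59 - 48 = 11
  86 - 59 = 27
  87 - 86 = 1
  94 - 87 = 7
  96 - 94 = 2


Delta encoded: [25, 23, 11, 27, 1, 7, 2]


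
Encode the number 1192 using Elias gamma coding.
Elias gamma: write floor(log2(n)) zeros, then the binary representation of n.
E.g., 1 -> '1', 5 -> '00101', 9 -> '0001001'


num_bits = floor(log2(1192)) + 1 = 11
leading_zeros = num_bits - 1 = 10
binary(1192) = 10010101000

Elias gamma(1192) = '0000000000' + '10010101000' = 000000000010010101000 (21 bits)


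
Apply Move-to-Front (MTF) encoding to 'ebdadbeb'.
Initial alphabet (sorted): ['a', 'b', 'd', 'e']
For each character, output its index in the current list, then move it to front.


MTF encoding:
'e': index 3 in ['a', 'b', 'd', 'e'] -> ['e', 'a', 'b', 'd']
'b': index 2 in ['e', 'a', 'b', 'd'] -> ['b', 'e', 'a', 'd']
'd': index 3 in ['b', 'e', 'a', 'd'] -> ['d', 'b', 'e', 'a']
'a': index 3 in ['d', 'b', 'e', 'a'] -> ['a', 'd', 'b', 'e']
'd': index 1 in ['a', 'd', 'b', 'e'] -> ['d', 'a', 'b', 'e']
'b': index 2 in ['d', 'a', 'b', 'e'] -> ['b', 'd', 'a', 'e']
'e': index 3 in ['b', 'd', 'a', 'e'] -> ['e', 'b', 'd', 'a']
'b': index 1 in ['e', 'b', 'd', 'a'] -> ['b', 'e', 'd', 'a']


Output: [3, 2, 3, 3, 1, 2, 3, 1]


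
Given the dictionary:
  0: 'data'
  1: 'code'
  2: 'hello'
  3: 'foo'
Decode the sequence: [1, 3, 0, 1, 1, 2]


Look up each index in the dictionary:
  1 -> 'code'
  3 -> 'foo'
  0 -> 'data'
  1 -> 'code'
  1 -> 'code'
  2 -> 'hello'

Decoded: "code foo data code code hello"


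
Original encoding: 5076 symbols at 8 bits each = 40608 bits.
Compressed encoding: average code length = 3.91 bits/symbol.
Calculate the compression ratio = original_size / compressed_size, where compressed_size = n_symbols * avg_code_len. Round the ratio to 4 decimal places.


original_size = n_symbols * orig_bits = 5076 * 8 = 40608 bits
compressed_size = n_symbols * avg_code_len = 5076 * 3.91 = 19847.16 bits
ratio = original_size / compressed_size = 40608 / 19847.16 = 2.046

Compression ratio = 2.046


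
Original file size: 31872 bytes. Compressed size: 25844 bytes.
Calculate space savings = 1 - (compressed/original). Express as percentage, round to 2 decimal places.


ratio = compressed/original = 25844/31872 = 0.810868
savings = 1 - ratio = 1 - 0.810868 = 0.189132
as a percentage: 0.189132 * 100 = 18.91%

Space savings = 1 - 25844/31872 = 18.91%


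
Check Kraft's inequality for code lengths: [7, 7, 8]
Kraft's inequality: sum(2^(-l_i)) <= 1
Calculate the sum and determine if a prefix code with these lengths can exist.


Sum = 2^(-7) + 2^(-7) + 2^(-8)
    = 0.0078125 + 0.0078125 + 0.00390625
    = 5/256 = 0.01953125
Since 0.01953125 <= 1, Kraft's inequality IS satisfied.
A prefix code with these lengths CAN exist.

Kraft sum = 0.01953125. Satisfied.


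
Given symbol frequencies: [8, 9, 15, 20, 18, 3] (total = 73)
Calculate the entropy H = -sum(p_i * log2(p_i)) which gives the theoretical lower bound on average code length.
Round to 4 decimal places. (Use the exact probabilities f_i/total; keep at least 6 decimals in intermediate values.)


Per-symbol terms -p_i * log2(p_i) with p_i = f_i/73:
  p = 8/73 = 0.109589: log2(p) = -3.189825, -p*log2(p) = 0.349570
  p = 9/73 = 0.123288: log2(p) = -3.019900, -p*log2(p) = 0.372316
  p = 15/73 = 0.205479: log2(p) = -2.282934, -p*log2(p) = 0.469096
  p = 20/73 = 0.273973: log2(p) = -1.867896, -p*log2(p) = 0.511752
  p = 18/73 = 0.246575: log2(p) = -2.019900, -p*log2(p) = 0.498057
  p = 3/73 = 0.041096: log2(p) = -4.604862, -p*log2(p) = 0.189241
H = 0.349570 + 0.372316 + 0.469096 + 0.511752 + 0.498057 + 0.189241 = 2.390032

H = 2.39 bits/symbol


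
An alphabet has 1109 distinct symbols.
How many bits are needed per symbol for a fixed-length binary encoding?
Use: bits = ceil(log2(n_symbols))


log2(1109) = 10.115
Bracket: 2^10 = 1024 < 1109 <= 2^11 = 2048
So ceil(log2(1109)) = 11

bits = ceil(log2(1109)) = ceil(10.115) = 11 bits


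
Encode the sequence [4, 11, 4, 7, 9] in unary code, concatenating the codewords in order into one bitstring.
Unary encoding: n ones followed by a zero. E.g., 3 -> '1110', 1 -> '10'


Encode each number as n ones followed by a terminating 0:
  4 -> 11110 (5 bits)
  11 -> 111111111110 (12 bits)
  4 -> 11110 (5 bits)
  7 -> 11111110 (8 bits)
  9 -> 1111111110 (10 bits)
Total length = 5 + 12 + 5 + 8 + 10 = 40 bits.

Unary([4, 11, 4, 7, 9]) = 1111011111111111011110111111101111111110 (40 bits)


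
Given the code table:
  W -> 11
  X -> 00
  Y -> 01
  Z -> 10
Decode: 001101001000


Decoding:
00 -> X
11 -> W
01 -> Y
00 -> X
10 -> Z
00 -> X


Result: XWYXZX


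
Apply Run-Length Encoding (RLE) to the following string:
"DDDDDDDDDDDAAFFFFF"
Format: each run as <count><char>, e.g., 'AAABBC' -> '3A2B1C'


Scanning runs left to right:
  i=0: run of 'D' x 11 -> '11D'
  i=11: run of 'A' x 2 -> '2A'
  i=13: run of 'F' x 5 -> '5F'

RLE = 11D2A5F


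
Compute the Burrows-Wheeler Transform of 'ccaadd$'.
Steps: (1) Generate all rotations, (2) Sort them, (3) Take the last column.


Rotations (sorted):
  0: $ccaadd -> last char: d
  1: aadd$cc -> last char: c
  2: add$cca -> last char: a
  3: caadd$c -> last char: c
  4: ccaadd$ -> last char: $
  5: d$ccaad -> last char: d
  6: dd$ccaa -> last char: a


BWT = dcac$da


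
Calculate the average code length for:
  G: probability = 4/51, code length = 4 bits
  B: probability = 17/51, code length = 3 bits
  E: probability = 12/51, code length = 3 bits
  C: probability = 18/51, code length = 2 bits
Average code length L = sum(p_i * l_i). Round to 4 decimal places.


Weighted contributions p_i * l_i:
  G: (4/51) * 4 = 16/51
  B: (17/51) * 3 = 51/51
  E: (12/51) * 3 = 36/51
  C: (18/51) * 2 = 36/51
Sum = (16 + 51 + 36 + 36)/51 = 139/51

L = 139/51 = 2.7255 bits/symbol


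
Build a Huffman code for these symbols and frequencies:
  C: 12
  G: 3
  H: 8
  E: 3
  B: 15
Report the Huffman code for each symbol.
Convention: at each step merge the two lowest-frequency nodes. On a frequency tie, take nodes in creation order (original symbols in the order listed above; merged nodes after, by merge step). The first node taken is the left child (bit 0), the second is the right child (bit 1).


Huffman tree construction:
Step 1: Merge G(3) + E(3) = 6
Step 2: Merge (G+E)(6) + H(8) = 14
Step 3: Merge C(12) + ((G+E)+H)(14) = 26
Step 4: Merge B(15) + (C+((G+E)+H))(26) = 41
Read each symbol's code off the tree from the root (left child = 0, right child = 1).

Codes:
  C: 10 (length 2)
  G: 1100 (length 4)
  H: 111 (length 3)
  E: 1101 (length 4)
  B: 0 (length 1)
Average code length: 87/41 = 2.1220 bits/symbol


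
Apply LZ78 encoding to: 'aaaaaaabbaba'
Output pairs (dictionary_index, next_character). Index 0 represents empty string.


LZ78 encoding steps:
Dictionary: {0: ''}
Step 1: w='' (idx 0), next='a' -> output (0, 'a'), add 'a' as idx 1
Step 2: w='a' (idx 1), next='a' -> output (1, 'a'), add 'aa' as idx 2
Step 3: w='aa' (idx 2), next='a' -> output (2, 'a'), add 'aaa' as idx 3
Step 4: w='a' (idx 1), next='b' -> output (1, 'b'), add 'ab' as idx 4
Step 5: w='' (idx 0), next='b' -> output (0, 'b'), add 'b' as idx 5
Step 6: w='ab' (idx 4), next='a' -> output (4, 'a'), add 'aba' as idx 6


Encoded: [(0, 'a'), (1, 'a'), (2, 'a'), (1, 'b'), (0, 'b'), (4, 'a')]


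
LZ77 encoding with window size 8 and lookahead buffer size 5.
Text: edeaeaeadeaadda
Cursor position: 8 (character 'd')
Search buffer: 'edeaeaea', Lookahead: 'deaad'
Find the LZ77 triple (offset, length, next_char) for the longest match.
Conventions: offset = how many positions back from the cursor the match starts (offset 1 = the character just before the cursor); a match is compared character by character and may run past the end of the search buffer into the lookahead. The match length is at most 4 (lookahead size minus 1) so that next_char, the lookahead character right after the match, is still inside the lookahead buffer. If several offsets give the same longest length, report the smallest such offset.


Try each offset into the search buffer:
  offset=1 (pos 7, char 'a'): match length 0
  offset=2 (pos 6, char 'e'): match length 0
  offset=3 (pos 5, char 'a'): match length 0
  offset=4 (pos 4, char 'e'): match length 0
  offset=5 (pos 3, char 'a'): match length 0
  offset=6 (pos 2, char 'e'): match length 0
  offset=7 (pos 1, char 'd'): match length 3
  offset=8 (pos 0, char 'e'): match length 0
Longest match has length 3 at offset 7.
next_char = character at position 8 + 3 = 11 -> 'a'

Best match: offset=7, length=3 (matching 'dea' starting at position 1)
LZ77 triple: (7, 3, 'a')


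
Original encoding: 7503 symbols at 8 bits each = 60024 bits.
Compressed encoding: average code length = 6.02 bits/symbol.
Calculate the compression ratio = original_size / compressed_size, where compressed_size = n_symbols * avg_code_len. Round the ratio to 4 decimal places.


original_size = n_symbols * orig_bits = 7503 * 8 = 60024 bits
compressed_size = n_symbols * avg_code_len = 7503 * 6.02 = 45168.06 bits
ratio = original_size / compressed_size = 60024 / 45168.06 = 1.3289

Compression ratio = 1.3289


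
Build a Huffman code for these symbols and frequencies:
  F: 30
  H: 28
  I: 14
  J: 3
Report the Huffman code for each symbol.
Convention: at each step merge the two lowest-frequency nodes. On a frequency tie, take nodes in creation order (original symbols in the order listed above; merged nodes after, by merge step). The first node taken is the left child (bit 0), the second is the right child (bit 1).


Huffman tree construction:
Step 1: Merge J(3) + I(14) = 17
Step 2: Merge (J+I)(17) + H(28) = 45
Step 3: Merge F(30) + ((J+I)+H)(45) = 75
Read each symbol's code off the tree from the root (left child = 0, right child = 1).

Codes:
  F: 0 (length 1)
  H: 11 (length 2)
  I: 101 (length 3)
  J: 100 (length 3)
Average code length: 137/75 = 1.8267 bits/symbol


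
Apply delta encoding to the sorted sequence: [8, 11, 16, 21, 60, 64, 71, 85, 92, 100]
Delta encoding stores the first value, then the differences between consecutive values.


First value: 8
Deltas:
  11 - 8 = 3
  16 - 11 = 5
  21 - 16 = 5
  60 - 21 = 39
  64 - 60 = 4
  71 - 64 = 7
  85 - 71 = 14
  92 - 85 = 7
  100 - 92 = 8


Delta encoded: [8, 3, 5, 5, 39, 4, 7, 14, 7, 8]


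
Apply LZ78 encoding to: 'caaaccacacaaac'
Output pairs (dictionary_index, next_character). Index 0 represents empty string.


LZ78 encoding steps:
Dictionary: {0: ''}
Step 1: w='' (idx 0), next='c' -> output (0, 'c'), add 'c' as idx 1
Step 2: w='' (idx 0), next='a' -> output (0, 'a'), add 'a' as idx 2
Step 3: w='a' (idx 2), next='a' -> output (2, 'a'), add 'aa' as idx 3
Step 4: w='c' (idx 1), next='c' -> output (1, 'c'), add 'cc' as idx 4
Step 5: w='a' (idx 2), next='c' -> output (2, 'c'), add 'ac' as idx 5
Step 6: w='ac' (idx 5), next='a' -> output (5, 'a'), add 'aca' as idx 6
Step 7: w='aa' (idx 3), next='c' -> output (3, 'c'), add 'aac' as idx 7


Encoded: [(0, 'c'), (0, 'a'), (2, 'a'), (1, 'c'), (2, 'c'), (5, 'a'), (3, 'c')]


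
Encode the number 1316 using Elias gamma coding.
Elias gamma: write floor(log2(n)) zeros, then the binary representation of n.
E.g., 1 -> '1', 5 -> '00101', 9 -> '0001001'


num_bits = floor(log2(1316)) + 1 = 11
leading_zeros = num_bits - 1 = 10
binary(1316) = 10100100100

Elias gamma(1316) = '0000000000' + '10100100100' = 000000000010100100100 (21 bits)


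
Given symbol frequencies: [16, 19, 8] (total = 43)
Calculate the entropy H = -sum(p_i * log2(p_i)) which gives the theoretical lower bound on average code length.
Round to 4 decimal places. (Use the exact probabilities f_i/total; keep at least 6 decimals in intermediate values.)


Per-symbol terms -p_i * log2(p_i) with p_i = f_i/43:
  p = 16/43 = 0.372093: log2(p) = -1.426265, -p*log2(p) = 0.530703
  p = 19/43 = 0.441860: log2(p) = -1.178337, -p*log2(p) = 0.520661
  p = 8/43 = 0.186047: log2(p) = -2.426265, -p*log2(p) = 0.451398
H = 0.530703 + 0.520661 + 0.451398 = 1.502762

H = 1.5028 bits/symbol


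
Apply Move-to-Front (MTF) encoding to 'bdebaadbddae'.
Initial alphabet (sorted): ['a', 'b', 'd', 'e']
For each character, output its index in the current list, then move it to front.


MTF encoding:
'b': index 1 in ['a', 'b', 'd', 'e'] -> ['b', 'a', 'd', 'e']
'd': index 2 in ['b', 'a', 'd', 'e'] -> ['d', 'b', 'a', 'e']
'e': index 3 in ['d', 'b', 'a', 'e'] -> ['e', 'd', 'b', 'a']
'b': index 2 in ['e', 'd', 'b', 'a'] -> ['b', 'e', 'd', 'a']
'a': index 3 in ['b', 'e', 'd', 'a'] -> ['a', 'b', 'e', 'd']
'a': index 0 in ['a', 'b', 'e', 'd'] -> ['a', 'b', 'e', 'd']
'd': index 3 in ['a', 'b', 'e', 'd'] -> ['d', 'a', 'b', 'e']
'b': index 2 in ['d', 'a', 'b', 'e'] -> ['b', 'd', 'a', 'e']
'd': index 1 in ['b', 'd', 'a', 'e'] -> ['d', 'b', 'a', 'e']
'd': index 0 in ['d', 'b', 'a', 'e'] -> ['d', 'b', 'a', 'e']
'a': index 2 in ['d', 'b', 'a', 'e'] -> ['a', 'd', 'b', 'e']
'e': index 3 in ['a', 'd', 'b', 'e'] -> ['e', 'a', 'd', 'b']


Output: [1, 2, 3, 2, 3, 0, 3, 2, 1, 0, 2, 3]


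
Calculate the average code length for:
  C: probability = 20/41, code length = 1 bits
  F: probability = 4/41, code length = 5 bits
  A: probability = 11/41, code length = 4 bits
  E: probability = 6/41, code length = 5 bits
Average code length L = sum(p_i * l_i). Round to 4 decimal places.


Weighted contributions p_i * l_i:
  C: (20/41) * 1 = 20/41
  F: (4/41) * 5 = 20/41
  A: (11/41) * 4 = 44/41
  E: (6/41) * 5 = 30/41
Sum = (20 + 20 + 44 + 30)/41 = 114/41

L = 114/41 = 2.7805 bits/symbol


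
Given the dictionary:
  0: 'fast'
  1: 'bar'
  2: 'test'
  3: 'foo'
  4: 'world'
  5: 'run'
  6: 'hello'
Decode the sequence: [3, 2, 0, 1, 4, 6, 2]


Look up each index in the dictionary:
  3 -> 'foo'
  2 -> 'test'
  0 -> 'fast'
  1 -> 'bar'
  4 -> 'world'
  6 -> 'hello'
  2 -> 'test'

Decoded: "foo test fast bar world hello test"


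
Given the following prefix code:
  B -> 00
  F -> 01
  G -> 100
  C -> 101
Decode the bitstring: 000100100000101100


Decoding step by step:
Bits 00 -> B
Bits 01 -> F
Bits 00 -> B
Bits 100 -> G
Bits 00 -> B
Bits 01 -> F
Bits 01 -> F
Bits 100 -> G


Decoded message: BFBGBFFG


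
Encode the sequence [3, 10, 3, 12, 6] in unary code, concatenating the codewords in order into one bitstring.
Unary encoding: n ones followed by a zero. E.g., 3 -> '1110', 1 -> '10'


Encode each number as n ones followed by a terminating 0:
  3 -> 1110 (4 bits)
  10 -> 11111111110 (11 bits)
  3 -> 1110 (4 bits)
  12 -> 1111111111110 (13 bits)
  6 -> 1111110 (7 bits)
Total length = 4 + 11 + 4 + 13 + 7 = 39 bits.

Unary([3, 10, 3, 12, 6]) = 111011111111110111011111111111101111110 (39 bits)


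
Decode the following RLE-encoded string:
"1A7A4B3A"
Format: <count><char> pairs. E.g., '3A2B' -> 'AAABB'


Expanding each <count><char> pair:
  1A -> 'A'
  7A -> 'AAAAAAA'
  4B -> 'BBBB'
  3A -> 'AAA'

Decoded = AAAAAAAABBBBAAA


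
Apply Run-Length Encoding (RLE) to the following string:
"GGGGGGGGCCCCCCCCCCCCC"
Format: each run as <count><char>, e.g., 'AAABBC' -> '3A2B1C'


Scanning runs left to right:
  i=0: run of 'G' x 8 -> '8G'
  i=8: run of 'C' x 13 -> '13C'

RLE = 8G13C


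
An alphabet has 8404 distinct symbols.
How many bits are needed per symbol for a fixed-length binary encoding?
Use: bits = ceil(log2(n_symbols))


log2(8404) = 13.0369
Bracket: 2^13 = 8192 < 8404 <= 2^14 = 16384
So ceil(log2(8404)) = 14

bits = ceil(log2(8404)) = ceil(13.0369) = 14 bits


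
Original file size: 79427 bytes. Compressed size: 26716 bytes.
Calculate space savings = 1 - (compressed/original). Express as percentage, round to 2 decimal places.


ratio = compressed/original = 26716/79427 = 0.336359
savings = 1 - ratio = 1 - 0.336359 = 0.663641
as a percentage: 0.663641 * 100 = 66.36%

Space savings = 1 - 26716/79427 = 66.36%


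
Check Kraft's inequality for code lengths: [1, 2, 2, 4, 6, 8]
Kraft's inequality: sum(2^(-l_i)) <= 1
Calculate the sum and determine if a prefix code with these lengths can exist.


Sum = 2^(-1) + 2^(-2) + 2^(-2) + 2^(-4) + 2^(-6) + 2^(-8)
    = 0.5 + 0.25 + 0.25 + 0.0625 + 0.015625 + 0.00390625
    = 277/256 = 1.08203125
Since 1.08203125 > 1, Kraft's inequality is NOT satisfied.
A prefix code with these lengths CANNOT exist.

Kraft sum = 1.08203125. Not satisfied.


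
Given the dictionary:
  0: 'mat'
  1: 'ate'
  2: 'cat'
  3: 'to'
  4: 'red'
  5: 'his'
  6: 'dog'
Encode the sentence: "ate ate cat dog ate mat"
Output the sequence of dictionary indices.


Look up each word in the dictionary:
  'ate' -> 1
  'ate' -> 1
  'cat' -> 2
  'dog' -> 6
  'ate' -> 1
  'mat' -> 0

Encoded: [1, 1, 2, 6, 1, 0]


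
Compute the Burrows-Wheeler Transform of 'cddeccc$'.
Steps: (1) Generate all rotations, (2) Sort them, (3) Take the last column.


Rotations (sorted):
  0: $cddeccc -> last char: c
  1: c$cddecc -> last char: c
  2: cc$cddec -> last char: c
  3: ccc$cdde -> last char: e
  4: cddeccc$ -> last char: $
  5: ddeccc$c -> last char: c
  6: deccc$cd -> last char: d
  7: eccc$cdd -> last char: d


BWT = ccce$cdd


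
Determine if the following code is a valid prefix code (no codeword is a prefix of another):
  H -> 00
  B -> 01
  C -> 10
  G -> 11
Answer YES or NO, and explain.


Checking each pair (does one codeword prefix another?):
  H='00' vs B='01': no prefix
  H='00' vs C='10': no prefix
  H='00' vs G='11': no prefix
  B='01' vs H='00': no prefix
  B='01' vs C='10': no prefix
  B='01' vs G='11': no prefix
  C='10' vs H='00': no prefix
  C='10' vs B='01': no prefix
  C='10' vs G='11': no prefix
  G='11' vs H='00': no prefix
  G='11' vs B='01': no prefix
  G='11' vs C='10': no prefix
No violation found over all pairs.

YES -- this is a valid prefix code. No codeword is a prefix of any other codeword.


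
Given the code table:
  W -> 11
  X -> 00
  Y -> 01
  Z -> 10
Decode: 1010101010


Decoding:
10 -> Z
10 -> Z
10 -> Z
10 -> Z
10 -> Z


Result: ZZZZZ


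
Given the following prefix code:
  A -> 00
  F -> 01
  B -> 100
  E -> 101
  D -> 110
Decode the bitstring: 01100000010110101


Decoding step by step:
Bits 01 -> F
Bits 100 -> B
Bits 00 -> A
Bits 00 -> A
Bits 101 -> E
Bits 101 -> E
Bits 01 -> F


Decoded message: FBAAEEF


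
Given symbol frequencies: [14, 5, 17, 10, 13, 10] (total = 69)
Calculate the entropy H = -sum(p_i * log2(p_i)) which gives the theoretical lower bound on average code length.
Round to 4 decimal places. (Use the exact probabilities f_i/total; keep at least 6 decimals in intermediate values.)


Per-symbol terms -p_i * log2(p_i) with p_i = f_i/69:
  p = 14/69 = 0.202899: log2(p) = -2.301170, -p*log2(p) = 0.466904
  p = 5/69 = 0.072464: log2(p) = -3.786596, -p*log2(p) = 0.274391
  p = 17/69 = 0.246377: log2(p) = -2.021062, -p*log2(p) = 0.497943
  p = 10/69 = 0.144928: log2(p) = -2.786596, -p*log2(p) = 0.403855
  p = 13/69 = 0.188406: log2(p) = -2.408085, -p*log2(p) = 0.453697
  p = 10/69 = 0.144928: log2(p) = -2.786596, -p*log2(p) = 0.403855
H = 0.466904 + 0.274391 + 0.497943 + 0.403855 + 0.453697 + 0.403855 = 2.500645

H = 2.5006 bits/symbol


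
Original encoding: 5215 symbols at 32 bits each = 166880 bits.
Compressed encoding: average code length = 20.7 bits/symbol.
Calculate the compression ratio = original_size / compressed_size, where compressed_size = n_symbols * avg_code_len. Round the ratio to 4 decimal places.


original_size = n_symbols * orig_bits = 5215 * 32 = 166880 bits
compressed_size = n_symbols * avg_code_len = 5215 * 20.7 = 107950.5 bits
ratio = original_size / compressed_size = 166880 / 107950.5 = 1.5459

Compression ratio = 1.5459


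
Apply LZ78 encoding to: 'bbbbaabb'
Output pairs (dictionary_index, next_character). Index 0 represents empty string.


LZ78 encoding steps:
Dictionary: {0: ''}
Step 1: w='' (idx 0), next='b' -> output (0, 'b'), add 'b' as idx 1
Step 2: w='b' (idx 1), next='b' -> output (1, 'b'), add 'bb' as idx 2
Step 3: w='b' (idx 1), next='a' -> output (1, 'a'), add 'ba' as idx 3
Step 4: w='' (idx 0), next='a' -> output (0, 'a'), add 'a' as idx 4
Step 5: w='bb' (idx 2), end of input -> output (2, '')


Encoded: [(0, 'b'), (1, 'b'), (1, 'a'), (0, 'a'), (2, '')]


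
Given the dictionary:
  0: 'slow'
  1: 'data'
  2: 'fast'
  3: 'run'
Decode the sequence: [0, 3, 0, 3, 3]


Look up each index in the dictionary:
  0 -> 'slow'
  3 -> 'run'
  0 -> 'slow'
  3 -> 'run'
  3 -> 'run'

Decoded: "slow run slow run run"


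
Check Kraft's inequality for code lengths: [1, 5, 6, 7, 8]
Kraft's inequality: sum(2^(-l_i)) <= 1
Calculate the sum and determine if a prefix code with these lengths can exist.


Sum = 2^(-1) + 2^(-5) + 2^(-6) + 2^(-7) + 2^(-8)
    = 0.5 + 0.03125 + 0.015625 + 0.0078125 + 0.00390625
    = 143/256 = 0.55859375
Since 0.55859375 <= 1, Kraft's inequality IS satisfied.
A prefix code with these lengths CAN exist.

Kraft sum = 0.55859375. Satisfied.


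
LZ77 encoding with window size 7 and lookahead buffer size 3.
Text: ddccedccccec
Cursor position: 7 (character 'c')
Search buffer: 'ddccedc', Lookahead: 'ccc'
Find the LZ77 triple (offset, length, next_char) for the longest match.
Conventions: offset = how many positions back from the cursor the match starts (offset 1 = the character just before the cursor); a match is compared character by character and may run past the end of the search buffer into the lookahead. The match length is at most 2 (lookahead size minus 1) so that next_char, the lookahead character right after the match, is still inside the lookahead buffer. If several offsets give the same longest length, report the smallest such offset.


Try each offset into the search buffer:
  offset=1 (pos 6, char 'c'): match length 2
  offset=2 (pos 5, char 'd'): match length 0
  offset=3 (pos 4, char 'e'): match length 0
  offset=4 (pos 3, char 'c'): match length 1
  offset=5 (pos 2, char 'c'): match length 2
  offset=6 (pos 1, char 'd'): match length 0
  offset=7 (pos 0, char 'd'): match length 0
Longest match has length 2, found at offsets 1, 5; take the smallest, offset 1.
next_char = character at position 7 + 2 = 9 -> 'c'

Best match: offset=1, length=2 (matching 'cc' starting at position 6)
LZ77 triple: (1, 2, 'c')


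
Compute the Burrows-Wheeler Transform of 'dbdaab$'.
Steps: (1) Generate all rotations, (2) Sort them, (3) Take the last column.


Rotations (sorted):
  0: $dbdaab -> last char: b
  1: aab$dbd -> last char: d
  2: ab$dbda -> last char: a
  3: b$dbdaa -> last char: a
  4: bdaab$d -> last char: d
  5: daab$db -> last char: b
  6: dbdaab$ -> last char: $


BWT = bdaadb$


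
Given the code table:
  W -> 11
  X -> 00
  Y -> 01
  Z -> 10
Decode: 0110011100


Decoding:
01 -> Y
10 -> Z
01 -> Y
11 -> W
00 -> X


Result: YZYWX


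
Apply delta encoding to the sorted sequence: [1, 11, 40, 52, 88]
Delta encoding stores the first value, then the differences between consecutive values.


First value: 1
Deltas:
  11 - 1 = 10
  40 - 11 = 29
  52 - 40 = 12
  88 - 52 = 36


Delta encoded: [1, 10, 29, 12, 36]


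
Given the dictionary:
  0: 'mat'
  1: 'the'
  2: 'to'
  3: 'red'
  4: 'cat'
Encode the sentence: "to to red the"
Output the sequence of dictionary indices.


Look up each word in the dictionary:
  'to' -> 2
  'to' -> 2
  'red' -> 3
  'the' -> 1

Encoded: [2, 2, 3, 1]


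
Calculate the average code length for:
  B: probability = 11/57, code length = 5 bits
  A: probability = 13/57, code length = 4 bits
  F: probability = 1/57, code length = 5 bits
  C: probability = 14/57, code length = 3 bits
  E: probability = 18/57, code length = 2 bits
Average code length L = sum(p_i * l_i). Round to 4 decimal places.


Weighted contributions p_i * l_i:
  B: (11/57) * 5 = 55/57
  A: (13/57) * 4 = 52/57
  F: (1/57) * 5 = 5/57
  C: (14/57) * 3 = 42/57
  E: (18/57) * 2 = 36/57
Sum = (55 + 52 + 5 + 42 + 36)/57 = 190/57

L = 190/57 = 3.3333 bits/symbol


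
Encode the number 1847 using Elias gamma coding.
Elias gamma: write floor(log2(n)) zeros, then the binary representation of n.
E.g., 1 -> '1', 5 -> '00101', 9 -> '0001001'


num_bits = floor(log2(1847)) + 1 = 11
leading_zeros = num_bits - 1 = 10
binary(1847) = 11100110111

Elias gamma(1847) = '0000000000' + '11100110111' = 000000000011100110111 (21 bits)


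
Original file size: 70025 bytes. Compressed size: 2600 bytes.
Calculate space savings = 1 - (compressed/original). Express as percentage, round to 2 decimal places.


ratio = compressed/original = 2600/70025 = 0.03713
savings = 1 - ratio = 1 - 0.03713 = 0.96287
as a percentage: 0.96287 * 100 = 96.29%

Space savings = 1 - 2600/70025 = 96.29%


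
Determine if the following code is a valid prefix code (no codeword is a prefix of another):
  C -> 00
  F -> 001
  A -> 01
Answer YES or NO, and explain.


Checking each pair (does one codeword prefix another?):
  C='00' vs F='001': prefix -- VIOLATION

NO -- this is NOT a valid prefix code. C (00) is a prefix of F (001).


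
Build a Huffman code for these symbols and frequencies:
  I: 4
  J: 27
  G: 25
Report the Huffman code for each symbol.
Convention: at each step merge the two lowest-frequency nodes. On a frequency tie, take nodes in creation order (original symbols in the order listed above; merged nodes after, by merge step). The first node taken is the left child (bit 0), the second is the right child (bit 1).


Huffman tree construction:
Step 1: Merge I(4) + G(25) = 29
Step 2: Merge J(27) + (I+G)(29) = 56
Read each symbol's code off the tree from the root (left child = 0, right child = 1).

Codes:
  I: 10 (length 2)
  J: 0 (length 1)
  G: 11 (length 2)
Average code length: 85/56 = 1.5179 bits/symbol


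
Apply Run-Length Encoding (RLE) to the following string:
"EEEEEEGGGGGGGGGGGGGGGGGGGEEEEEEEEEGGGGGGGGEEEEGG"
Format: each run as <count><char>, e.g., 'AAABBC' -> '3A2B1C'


Scanning runs left to right:
  i=0: run of 'E' x 6 -> '6E'
  i=6: run of 'G' x 19 -> '19G'
  i=25: run of 'E' x 9 -> '9E'
  i=34: run of 'G' x 8 -> '8G'
  i=42: run of 'E' x 4 -> '4E'
  i=46: run of 'G' x 2 -> '2G'

RLE = 6E19G9E8G4E2G


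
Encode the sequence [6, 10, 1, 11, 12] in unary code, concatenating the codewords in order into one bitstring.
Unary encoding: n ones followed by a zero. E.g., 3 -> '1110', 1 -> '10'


Encode each number as n ones followed by a terminating 0:
  6 -> 1111110 (7 bits)
  10 -> 11111111110 (11 bits)
  1 -> 10 (2 bits)
  11 -> 111111111110 (12 bits)
  12 -> 1111111111110 (13 bits)
Total length = 7 + 11 + 2 + 12 + 13 = 45 bits.

Unary([6, 10, 1, 11, 12]) = 111111011111111110101111111111101111111111110 (45 bits)


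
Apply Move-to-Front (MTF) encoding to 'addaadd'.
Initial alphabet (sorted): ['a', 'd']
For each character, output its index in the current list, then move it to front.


MTF encoding:
'a': index 0 in ['a', 'd'] -> ['a', 'd']
'd': index 1 in ['a', 'd'] -> ['d', 'a']
'd': index 0 in ['d', 'a'] -> ['d', 'a']
'a': index 1 in ['d', 'a'] -> ['a', 'd']
'a': index 0 in ['a', 'd'] -> ['a', 'd']
'd': index 1 in ['a', 'd'] -> ['d', 'a']
'd': index 0 in ['d', 'a'] -> ['d', 'a']


Output: [0, 1, 0, 1, 0, 1, 0]


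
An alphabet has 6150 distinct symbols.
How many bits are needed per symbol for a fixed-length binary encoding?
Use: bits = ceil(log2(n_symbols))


log2(6150) = 12.5864
Bracket: 2^12 = 4096 < 6150 <= 2^13 = 8192
So ceil(log2(6150)) = 13

bits = ceil(log2(6150)) = ceil(12.5864) = 13 bits


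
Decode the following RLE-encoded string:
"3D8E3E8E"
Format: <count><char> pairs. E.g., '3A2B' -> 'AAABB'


Expanding each <count><char> pair:
  3D -> 'DDD'
  8E -> 'EEEEEEEE'
  3E -> 'EEE'
  8E -> 'EEEEEEEE'

Decoded = DDDEEEEEEEEEEEEEEEEEEE


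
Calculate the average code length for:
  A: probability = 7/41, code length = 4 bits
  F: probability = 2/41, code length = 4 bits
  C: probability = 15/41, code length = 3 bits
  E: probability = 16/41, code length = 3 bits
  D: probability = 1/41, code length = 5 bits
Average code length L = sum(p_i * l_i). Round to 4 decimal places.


Weighted contributions p_i * l_i:
  A: (7/41) * 4 = 28/41
  F: (2/41) * 4 = 8/41
  C: (15/41) * 3 = 45/41
  E: (16/41) * 3 = 48/41
  D: (1/41) * 5 = 5/41
Sum = (28 + 8 + 45 + 48 + 5)/41 = 134/41

L = 134/41 = 3.2683 bits/symbol


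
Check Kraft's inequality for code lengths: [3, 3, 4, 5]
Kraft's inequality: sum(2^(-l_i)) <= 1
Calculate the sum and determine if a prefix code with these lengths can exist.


Sum = 2^(-3) + 2^(-3) + 2^(-4) + 2^(-5)
    = 0.125 + 0.125 + 0.0625 + 0.03125
    = 11/32 = 0.34375
Since 0.34375 <= 1, Kraft's inequality IS satisfied.
A prefix code with these lengths CAN exist.

Kraft sum = 0.34375. Satisfied.


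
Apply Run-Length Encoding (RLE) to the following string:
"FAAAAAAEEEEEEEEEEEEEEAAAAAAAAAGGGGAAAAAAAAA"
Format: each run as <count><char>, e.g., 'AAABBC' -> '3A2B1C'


Scanning runs left to right:
  i=0: run of 'F' x 1 -> '1F'
  i=1: run of 'A' x 6 -> '6A'
  i=7: run of 'E' x 14 -> '14E'
  i=21: run of 'A' x 9 -> '9A'
  i=30: run of 'G' x 4 -> '4G'
  i=34: run of 'A' x 9 -> '9A'

RLE = 1F6A14E9A4G9A


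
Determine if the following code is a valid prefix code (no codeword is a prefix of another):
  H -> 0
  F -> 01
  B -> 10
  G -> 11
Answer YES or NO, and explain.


Checking each pair (does one codeword prefix another?):
  H='0' vs F='01': prefix -- VIOLATION

NO -- this is NOT a valid prefix code. H (0) is a prefix of F (01).


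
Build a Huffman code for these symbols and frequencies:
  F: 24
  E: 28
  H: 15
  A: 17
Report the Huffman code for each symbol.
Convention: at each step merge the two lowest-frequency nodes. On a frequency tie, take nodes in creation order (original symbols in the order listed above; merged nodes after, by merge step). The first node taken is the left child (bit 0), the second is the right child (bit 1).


Huffman tree construction:
Step 1: Merge H(15) + A(17) = 32
Step 2: Merge F(24) + E(28) = 52
Step 3: Merge (H+A)(32) + (F+E)(52) = 84
Read each symbol's code off the tree from the root (left child = 0, right child = 1).

Codes:
  F: 10 (length 2)
  E: 11 (length 2)
  H: 00 (length 2)
  A: 01 (length 2)
Average code length: 168/84 = 2.0000 bits/symbol


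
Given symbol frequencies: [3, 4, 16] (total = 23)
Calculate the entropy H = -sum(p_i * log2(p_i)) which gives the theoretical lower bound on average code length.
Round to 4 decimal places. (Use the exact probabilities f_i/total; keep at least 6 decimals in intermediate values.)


Per-symbol terms -p_i * log2(p_i) with p_i = f_i/23:
  p = 3/23 = 0.130435: log2(p) = -2.938599, -p*log2(p) = 0.383296
  p = 4/23 = 0.173913: log2(p) = -2.523562, -p*log2(p) = 0.438880
  p = 16/23 = 0.695652: log2(p) = -0.523562, -p*log2(p) = 0.364217
H = 0.383296 + 0.438880 + 0.364217 = 1.186393

H = 1.1864 bits/symbol


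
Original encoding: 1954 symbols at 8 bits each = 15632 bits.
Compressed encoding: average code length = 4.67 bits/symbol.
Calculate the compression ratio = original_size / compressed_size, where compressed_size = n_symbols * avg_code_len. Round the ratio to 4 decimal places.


original_size = n_symbols * orig_bits = 1954 * 8 = 15632 bits
compressed_size = n_symbols * avg_code_len = 1954 * 4.67 = 9125.18 bits
ratio = original_size / compressed_size = 15632 / 9125.18 = 1.7131

Compression ratio = 1.7131


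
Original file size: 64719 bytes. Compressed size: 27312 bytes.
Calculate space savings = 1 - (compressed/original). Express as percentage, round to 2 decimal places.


ratio = compressed/original = 27312/64719 = 0.422009
savings = 1 - ratio = 1 - 0.422009 = 0.577991
as a percentage: 0.577991 * 100 = 57.8%

Space savings = 1 - 27312/64719 = 57.8%


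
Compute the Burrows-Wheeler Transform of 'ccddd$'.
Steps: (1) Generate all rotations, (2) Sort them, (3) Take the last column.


Rotations (sorted):
  0: $ccddd -> last char: d
  1: ccddd$ -> last char: $
  2: cddd$c -> last char: c
  3: d$ccdd -> last char: d
  4: dd$ccd -> last char: d
  5: ddd$cc -> last char: c


BWT = d$cddc


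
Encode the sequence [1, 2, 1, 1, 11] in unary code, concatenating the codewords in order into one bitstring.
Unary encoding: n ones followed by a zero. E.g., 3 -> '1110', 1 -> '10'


Encode each number as n ones followed by a terminating 0:
  1 -> 10 (2 bits)
  2 -> 110 (3 bits)
  1 -> 10 (2 bits)
  1 -> 10 (2 bits)
  11 -> 111111111110 (12 bits)
Total length = 2 + 3 + 2 + 2 + 12 = 21 bits.

Unary([1, 2, 1, 1, 11]) = 101101010111111111110 (21 bits)


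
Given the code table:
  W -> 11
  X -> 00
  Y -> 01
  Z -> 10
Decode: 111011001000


Decoding:
11 -> W
10 -> Z
11 -> W
00 -> X
10 -> Z
00 -> X


Result: WZWXZX


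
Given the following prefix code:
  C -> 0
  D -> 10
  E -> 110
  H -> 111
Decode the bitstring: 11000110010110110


Decoding step by step:
Bits 110 -> E
Bits 0 -> C
Bits 0 -> C
Bits 110 -> E
Bits 0 -> C
Bits 10 -> D
Bits 110 -> E
Bits 110 -> E


Decoded message: ECCECDEE


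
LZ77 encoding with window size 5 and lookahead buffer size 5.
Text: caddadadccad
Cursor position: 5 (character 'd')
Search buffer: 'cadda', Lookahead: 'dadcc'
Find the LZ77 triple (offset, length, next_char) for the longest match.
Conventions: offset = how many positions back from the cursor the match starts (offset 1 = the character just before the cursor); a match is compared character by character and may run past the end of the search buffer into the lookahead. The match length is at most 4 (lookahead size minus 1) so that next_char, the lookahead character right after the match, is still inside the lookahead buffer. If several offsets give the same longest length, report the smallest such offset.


Try each offset into the search buffer:
  offset=1 (pos 4, char 'a'): match length 0
  offset=2 (pos 3, char 'd'): match length 3
  offset=3 (pos 2, char 'd'): match length 1
  offset=4 (pos 1, char 'a'): match length 0
  offset=5 (pos 0, char 'c'): match length 0
Longest match has length 3 at offset 2.
next_char = character at position 5 + 3 = 8 -> 'c'

Best match: offset=2, length=3 (matching 'dad' starting at position 3)
LZ77 triple: (2, 3, 'c')


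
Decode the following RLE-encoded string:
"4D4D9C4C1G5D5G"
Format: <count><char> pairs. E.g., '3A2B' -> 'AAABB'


Expanding each <count><char> pair:
  4D -> 'DDDD'
  4D -> 'DDDD'
  9C -> 'CCCCCCCCC'
  4C -> 'CCCC'
  1G -> 'G'
  5D -> 'DDDDD'
  5G -> 'GGGGG'

Decoded = DDDDDDDDCCCCCCCCCCCCCGDDDDDGGGGG


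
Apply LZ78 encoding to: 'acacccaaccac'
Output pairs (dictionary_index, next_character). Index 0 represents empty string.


LZ78 encoding steps:
Dictionary: {0: ''}
Step 1: w='' (idx 0), next='a' -> output (0, 'a'), add 'a' as idx 1
Step 2: w='' (idx 0), next='c' -> output (0, 'c'), add 'c' as idx 2
Step 3: w='a' (idx 1), next='c' -> output (1, 'c'), add 'ac' as idx 3
Step 4: w='c' (idx 2), next='c' -> output (2, 'c'), add 'cc' as idx 4
Step 5: w='a' (idx 1), next='a' -> output (1, 'a'), add 'aa' as idx 5
Step 6: w='cc' (idx 4), next='a' -> output (4, 'a'), add 'cca' as idx 6
Step 7: w='c' (idx 2), end of input -> output (2, '')


Encoded: [(0, 'a'), (0, 'c'), (1, 'c'), (2, 'c'), (1, 'a'), (4, 'a'), (2, '')]


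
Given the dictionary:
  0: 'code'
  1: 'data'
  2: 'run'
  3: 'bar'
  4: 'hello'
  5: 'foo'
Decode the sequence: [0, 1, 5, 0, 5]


Look up each index in the dictionary:
  0 -> 'code'
  1 -> 'data'
  5 -> 'foo'
  0 -> 'code'
  5 -> 'foo'

Decoded: "code data foo code foo"


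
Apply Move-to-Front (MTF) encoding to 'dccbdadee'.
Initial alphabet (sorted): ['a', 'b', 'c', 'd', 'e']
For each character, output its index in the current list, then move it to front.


MTF encoding:
'd': index 3 in ['a', 'b', 'c', 'd', 'e'] -> ['d', 'a', 'b', 'c', 'e']
'c': index 3 in ['d', 'a', 'b', 'c', 'e'] -> ['c', 'd', 'a', 'b', 'e']
'c': index 0 in ['c', 'd', 'a', 'b', 'e'] -> ['c', 'd', 'a', 'b', 'e']
'b': index 3 in ['c', 'd', 'a', 'b', 'e'] -> ['b', 'c', 'd', 'a', 'e']
'd': index 2 in ['b', 'c', 'd', 'a', 'e'] -> ['d', 'b', 'c', 'a', 'e']
'a': index 3 in ['d', 'b', 'c', 'a', 'e'] -> ['a', 'd', 'b', 'c', 'e']
'd': index 1 in ['a', 'd', 'b', 'c', 'e'] -> ['d', 'a', 'b', 'c', 'e']
'e': index 4 in ['d', 'a', 'b', 'c', 'e'] -> ['e', 'd', 'a', 'b', 'c']
'e': index 0 in ['e', 'd', 'a', 'b', 'c'] -> ['e', 'd', 'a', 'b', 'c']


Output: [3, 3, 0, 3, 2, 3, 1, 4, 0]


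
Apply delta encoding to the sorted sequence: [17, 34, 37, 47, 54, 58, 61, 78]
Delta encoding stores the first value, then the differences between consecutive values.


First value: 17
Deltas:
  34 - 17 = 17
  37 - 34 = 3
  47 - 37 = 10
  54 - 47 = 7
  58 - 54 = 4
  61 - 58 = 3
  78 - 61 = 17


Delta encoded: [17, 17, 3, 10, 7, 4, 3, 17]


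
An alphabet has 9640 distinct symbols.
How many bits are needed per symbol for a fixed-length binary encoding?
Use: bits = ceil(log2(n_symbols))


log2(9640) = 13.2348
Bracket: 2^13 = 8192 < 9640 <= 2^14 = 16384
So ceil(log2(9640)) = 14

bits = ceil(log2(9640)) = ceil(13.2348) = 14 bits


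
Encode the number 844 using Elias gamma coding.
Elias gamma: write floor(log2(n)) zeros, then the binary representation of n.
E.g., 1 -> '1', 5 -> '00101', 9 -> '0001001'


num_bits = floor(log2(844)) + 1 = 10
leading_zeros = num_bits - 1 = 9
binary(844) = 1101001100

Elias gamma(844) = '000000000' + '1101001100' = 0000000001101001100 (19 bits)


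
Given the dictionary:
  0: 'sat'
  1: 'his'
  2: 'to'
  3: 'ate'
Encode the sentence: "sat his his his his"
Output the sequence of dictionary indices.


Look up each word in the dictionary:
  'sat' -> 0
  'his' -> 1
  'his' -> 1
  'his' -> 1
  'his' -> 1

Encoded: [0, 1, 1, 1, 1]
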